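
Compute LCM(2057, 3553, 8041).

2057 = 11² · 17; 3553 = 11 · 17 · 19; 8041 = 11 · 17 · 43
lcm takes max exponent of each prime: 11² · 17 · 19 · 43 = 1680569

1680569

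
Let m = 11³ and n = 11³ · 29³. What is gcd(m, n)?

min exponent per shared prime: 11³ = 1331

1331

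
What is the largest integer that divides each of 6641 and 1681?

Euclid: 6641 = 3·1681 + 1598; 1681 = 1·1598 + 83; 1598 = 19·83 + 21; 83 = 3·21 + 20; 21 = 1·20 + 1; 20 = 20·1 + 0. Last nonzero remainder: 1.

1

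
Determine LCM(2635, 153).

23715

2635 = 5 · 17 · 31; 153 = 3² · 17
max exponents: 3² · 5 · 17 · 31 = 23715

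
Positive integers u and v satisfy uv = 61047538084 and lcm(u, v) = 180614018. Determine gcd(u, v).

338

From gcd × lcm = uv: gcd = 61047538084 / 180614018 = 338.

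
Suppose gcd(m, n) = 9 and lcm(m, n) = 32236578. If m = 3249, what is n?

m·n = gcd·lcm = 9·32236578 = 290129202, so n = 290129202/3249 = 89298.

89298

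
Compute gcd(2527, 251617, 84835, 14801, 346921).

gcd(2527, 251617): 251617 = 99·2527 + 1444; 2527 = 1·1444 + 1083; 1444 = 1·1083 + 361; 1083 = 3·361 + 0 → 361
gcd(361, 84835): 84835 = 235·361 + 0 → 361
gcd(361, 14801): 14801 = 41·361 + 0 → 361
gcd(361, 346921): 346921 = 961·361 + 0 → 361

361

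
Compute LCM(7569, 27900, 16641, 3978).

7569 = 3² · 29²; 27900 = 2² · 3² · 5² · 31; 16641 = 3² · 43²; 3978 = 2 · 3² · 13 · 17
lcm takes max exponent of each prime: 2² · 3² · 5² · 13 · 17 · 29² · 31 · 43² = 9588029993100

9588029993100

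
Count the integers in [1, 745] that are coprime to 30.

30 = 2·3·5. Inclusion–exclusion on these primes:
745 − ⌊745/2⌋ − ⌊745/3⌋ − ⌊745/5⌋ + ⌊745/6⌋ + ⌊745/10⌋ + ⌊745/15⌋ − ⌊745/30⌋ = 199

199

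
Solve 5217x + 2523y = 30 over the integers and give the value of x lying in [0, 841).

251

Reduce mod 2523: 5217x ≡ 30 (mod 2523). With g = gcd(5217, 2523) = 3 dividing 30, divide through: 1739x ≡ 10 (mod 841).
Since gcd(1739, 841) = 1, x ≡ 10·(1739)⁻¹ ≡ 251 (mod 841). Smallest non-negative: 251.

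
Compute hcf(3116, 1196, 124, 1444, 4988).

4

gcd(3116, 1196): 3116 = 2·1196 + 724; 1196 = 1·724 + 472; 724 = 1·472 + 252; 472 = 1·252 + 220; 252 = 1·220 + 32; 220 = 6·32 + 28; 32 = 1·28 + 4; 28 = 7·4 + 0 → 4
gcd(4, 124): 124 = 31·4 + 0 → 4
gcd(4, 1444): 1444 = 361·4 + 0 → 4
gcd(4, 4988): 4988 = 1247·4 + 0 → 4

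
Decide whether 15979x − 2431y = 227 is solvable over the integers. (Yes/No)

gcd(15979, 2431): 15979 = 6·2431 + 1393; 2431 = 1·1393 + 1038; 1393 = 1·1038 + 355; 1038 = 2·355 + 328; 355 = 1·328 + 27; 328 = 12·27 + 4; 27 = 6·4 + 3; 4 = 1·3 + 1; 3 = 3·1 + 0 → 1
1 divides 227, so a solution exists.

Yes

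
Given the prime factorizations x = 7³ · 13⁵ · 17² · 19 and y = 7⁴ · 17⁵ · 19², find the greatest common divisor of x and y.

min exponent per shared prime: 7³ · 17² · 19 = 1883413

1883413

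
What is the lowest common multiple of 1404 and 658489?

gcd first: 658489 = 469·1404 + 13; 1404 = 108·13 + 0 → gcd = 13
lcm = 1404·658489/gcd = 924518556/13 = 71116812

71116812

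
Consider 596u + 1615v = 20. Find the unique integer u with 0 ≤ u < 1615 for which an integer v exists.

1550

gcd(596, 1615) = 1 (Euclid: 1615 = 2·596 + 423; 596 = 1·423 + 173; 423 = 2·173 + 77; 173 = 2·77 + 19; 77 = 4·19 + 1; 19 = 19·1 + 0), and 1 | 20.
Extended Euclid: 596·(-84) + 1615·(31) = 1. Scale by 20: u₀ = -1680.
General solution u = u₀ + 1615t; reducing mod 1615 gives u = 1550 (and v = -572).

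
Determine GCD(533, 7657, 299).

13

533 = 13 · 41; 7657 = 13 · 19 · 31; 299 = 13 · 23
gcd takes min exponent of each prime: 13 = 13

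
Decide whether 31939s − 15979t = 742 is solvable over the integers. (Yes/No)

By Bézout, 31939s − 15979t = 742 has integer solutions iff gcd(31939, 15979) | 742.
Euclid: 31939 = 1·15979 + 15960; 15979 = 1·15960 + 19; 15960 = 840·19 + 0. gcd = 19; 742 mod 19 = 1. No.

No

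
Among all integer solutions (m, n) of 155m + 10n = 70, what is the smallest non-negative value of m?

0

gcd(155, 10) = 5 (Euclid: 155 = 15·10 + 5; 10 = 2·5 + 0), and 5 | 70.
Extended Euclid: 155·(1) + 10·(-15) = 5. Scale by 14: m₀ = 14.
General solution m = m₀ + 2t; reducing mod 2 gives m = 0 (and n = 7).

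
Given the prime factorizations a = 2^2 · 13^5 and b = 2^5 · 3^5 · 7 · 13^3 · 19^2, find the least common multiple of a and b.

7295889627936

max exponent per prime: 2^5 · 3^5 · 7 · 13^5 · 19^2 = 7295889627936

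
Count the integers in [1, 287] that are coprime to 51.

181

Prime factors of 51: 3, 17. Count integers ≤ 287 divisible by none of them.
By inclusion–exclusion: 287 − ⌊287/3⌋ − ⌊287/17⌋ + ⌊287/51⌋ = 181.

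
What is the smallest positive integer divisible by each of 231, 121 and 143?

33033

231 = 3 · 7 · 11; 121 = 11²; 143 = 11 · 13
lcm takes max exponent of each prime: 3 · 7 · 11² · 13 = 33033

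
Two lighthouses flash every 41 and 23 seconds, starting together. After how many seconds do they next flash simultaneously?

943

gcd first: 41 = 1·23 + 18; 23 = 1·18 + 5; 18 = 3·5 + 3; 5 = 1·3 + 2; 3 = 1·2 + 1; 2 = 2·1 + 0 → gcd = 1
lcm = 41·23/gcd = 943/1 = 943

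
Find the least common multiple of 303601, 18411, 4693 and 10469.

303601 = 19² · 29²; 18411 = 3 · 17 · 19²; 4693 = 13 · 19²; 10469 = 19² · 29
lcm takes max exponent of each prime: 3 · 13 · 17 · 19² · 29² = 201287463

201287463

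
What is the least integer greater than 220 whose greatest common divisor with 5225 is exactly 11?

231

5225 = 11·475. Any a with gcd(a, 5225) = 11 is a multiple of 11, say 11s, with s coprime to 475.
Need s > 220/11, so s ≥ 21. First s ≥ 21 with gcd(s, 475) = 1 is s = 21. Thus a = 11·21 = 231.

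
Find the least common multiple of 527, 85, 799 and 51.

lcm(527, 85) = 527·85/gcd = 44795/17 = 2635
lcm(2635, 799) = 2635·799/gcd = 2105365/17 = 123845
lcm(123845, 51) = 123845·51/gcd = 6316095/17 = 371535

371535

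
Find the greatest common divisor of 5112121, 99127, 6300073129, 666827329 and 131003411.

gcd(5112121, 99127): 5112121 = 51·99127 + 56644; 99127 = 1·56644 + 42483; 56644 = 1·42483 + 14161; 42483 = 3·14161 + 0 → 14161
gcd(14161, 6300073129): 6300073129 = 444889·14161 + 0 → 14161
gcd(14161, 666827329): 666827329 = 47089·14161 + 0 → 14161
gcd(14161, 131003411): 131003411 = 9251·14161 + 0 → 14161

14161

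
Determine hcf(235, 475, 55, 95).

235 = 5 · 47; 475 = 5² · 19; 55 = 5 · 11; 95 = 5 · 19
gcd takes min exponent of each prime: 5 = 5

5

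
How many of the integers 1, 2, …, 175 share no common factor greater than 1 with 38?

38 = 2·19. Inclusion–exclusion on these primes:
175 − ⌊175/2⌋ − ⌊175/19⌋ + ⌊175/38⌋ = 83

83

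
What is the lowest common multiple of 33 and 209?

627

33 = 3 · 11; 209 = 11 · 19
max exponents: 3 · 11 · 19 = 627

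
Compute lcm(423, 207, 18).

19458

423 = 3² · 47; 207 = 3² · 23; 18 = 2 · 3²
lcm takes max exponent of each prime: 2 · 3² · 23 · 47 = 19458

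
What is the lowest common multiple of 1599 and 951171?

1599 = 3 · 13 · 41; 951171 = 3 · 13 · 29³
max exponents: 3 · 13 · 29³ · 41 = 38998011

38998011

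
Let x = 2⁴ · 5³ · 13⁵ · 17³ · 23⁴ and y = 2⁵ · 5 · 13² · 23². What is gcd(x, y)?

min exponent per shared prime: 2⁴ · 5 · 13² · 23² = 7152080

7152080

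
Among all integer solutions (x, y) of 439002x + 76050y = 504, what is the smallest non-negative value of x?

1952

Euclid: 439002 = 5·76050 + 58752; 76050 = 1·58752 + 17298; 58752 = 3·17298 + 6858; 17298 = 2·6858 + 3582; 6858 = 1·3582 + 3276; 3582 = 1·3276 + 306; 3276 = 10·306 + 216; 306 = 1·216 + 90; 216 = 2·90 + 36; 90 = 2·36 + 18; 36 = 2·18 + 0 → gcd = 18; 504 = 18·28.
Back-substitution yields 439002·(-1741) + 76050·(10050) = 18, so one solution is x = -1741·28 = -48748, y = 10050·28 = 281400.
Solutions in x differ by 76050/18 = 4225; the one in [0, 4225) is -48748 mod 4225 = 1952.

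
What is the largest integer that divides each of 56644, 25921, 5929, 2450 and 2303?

49

56644 = 2² · 7² · 17²; 25921 = 7² · 23²; 5929 = 7² · 11²; 2450 = 2 · 5² · 7²; 2303 = 7² · 47
gcd takes min exponent of each prime: 7² = 49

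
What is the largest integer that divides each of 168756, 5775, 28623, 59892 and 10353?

168756 = 2² · 3 · 7³ · 41; 5775 = 3 · 5² · 7 · 11; 28623 = 3 · 7 · 29 · 47; 59892 = 2² · 3 · 7 · 23 · 31; 10353 = 3 · 7 · 17 · 29
gcd takes min exponent of each prime: 3 · 7 = 21

21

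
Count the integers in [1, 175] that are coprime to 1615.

1615 = 5·17·19. Inclusion–exclusion on these primes:
175 − ⌊175/5⌋ − ⌊175/17⌋ − ⌊175/19⌋ + ⌊175/85⌋ + ⌊175/95⌋ + ⌊175/323⌋ − ⌊175/1615⌋ = 124

124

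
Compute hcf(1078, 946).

Euclid: 1078 = 1·946 + 132; 946 = 7·132 + 22; 132 = 6·22 + 0. Last nonzero remainder: 22.

22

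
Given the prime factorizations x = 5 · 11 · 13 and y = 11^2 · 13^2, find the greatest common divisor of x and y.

143

min exponent per shared prime: 11 · 13 = 143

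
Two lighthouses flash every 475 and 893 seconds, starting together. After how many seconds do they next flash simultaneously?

22325

gcd first: 893 = 1·475 + 418; 475 = 1·418 + 57; 418 = 7·57 + 19; 57 = 3·19 + 0 → gcd = 19
lcm = 475·893/gcd = 424175/19 = 22325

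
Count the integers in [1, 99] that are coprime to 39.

39 = 3·13. Inclusion–exclusion on these primes:
99 − ⌊99/3⌋ − ⌊99/13⌋ + ⌊99/39⌋ = 61

61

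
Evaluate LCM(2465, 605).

298265

2465 = 5 · 17 · 29; 605 = 5 · 11²
max exponents: 5 · 11² · 17 · 29 = 298265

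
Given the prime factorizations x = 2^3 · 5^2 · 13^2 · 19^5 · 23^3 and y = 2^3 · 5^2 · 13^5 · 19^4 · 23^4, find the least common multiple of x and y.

max exponent per prime: 2^3 · 5^2 · 13^5 · 19^5 · 23^4 = 51454825064804977400

51454825064804977400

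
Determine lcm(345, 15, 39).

345 = 3 · 5 · 23; 15 = 3 · 5; 39 = 3 · 13
lcm takes max exponent of each prime: 3 · 5 · 13 · 23 = 4485

4485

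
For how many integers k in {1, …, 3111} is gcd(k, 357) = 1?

357 = 3·7·17. Inclusion–exclusion on these primes:
3111 − ⌊3111/3⌋ − ⌊3111/7⌋ − ⌊3111/17⌋ + ⌊3111/21⌋ + ⌊3111/51⌋ + ⌊3111/119⌋ − ⌊3111/357⌋ = 1674

1674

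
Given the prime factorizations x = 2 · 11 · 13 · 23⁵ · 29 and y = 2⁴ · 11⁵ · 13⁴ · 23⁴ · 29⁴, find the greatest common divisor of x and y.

min exponent per shared prime: 2 · 11 · 13 · 23⁴ · 29 = 2321001254

2321001254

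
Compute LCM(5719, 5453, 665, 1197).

5719 = 7 · 19 · 43; 5453 = 7 · 19 · 41; 665 = 5 · 7 · 19; 1197 = 3² · 7 · 19
lcm takes max exponent of each prime: 3² · 5 · 7 · 19 · 41 · 43 = 10551555

10551555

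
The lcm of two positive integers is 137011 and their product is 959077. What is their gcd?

gcd·lcm = product, so gcd = 959077/137011 = 7.

7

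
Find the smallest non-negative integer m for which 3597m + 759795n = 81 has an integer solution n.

8238

gcd(3597, 759795) = 3 (Euclid: 759795 = 211·3597 + 828; 3597 = 4·828 + 285; 828 = 2·285 + 258; 285 = 1·258 + 27; 258 = 9·27 + 15; 27 = 1·15 + 12; 15 = 1·12 + 3; 12 = 4·3 + 0), and 3 | 81.
Extended Euclid: 3597·(-55976) + 759795·(265) = 3. Scale by 27: m₀ = -1511352.
General solution m = m₀ + 253265t; reducing mod 253265 gives m = 8238 (and n = -39).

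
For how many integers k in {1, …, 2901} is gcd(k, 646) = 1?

646 = 2·17·19. Inclusion–exclusion on these primes:
2901 − ⌊2901/2⌋ − ⌊2901/17⌋ − ⌊2901/19⌋ + ⌊2901/34⌋ + ⌊2901/38⌋ + ⌊2901/323⌋ − ⌊2901/646⌋ = 1294

1294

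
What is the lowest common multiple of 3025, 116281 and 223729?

3025 = 5² · 11²; 116281 = 11² · 31²; 223729 = 11² · 43²
lcm takes max exponent of each prime: 5² · 11² · 31² · 43² = 5375089225

5375089225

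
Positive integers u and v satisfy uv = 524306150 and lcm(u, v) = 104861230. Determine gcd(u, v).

gcd·lcm = product, so gcd = 524306150/104861230 = 5.

5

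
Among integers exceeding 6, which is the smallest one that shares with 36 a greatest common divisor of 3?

36 = 3·12. Any a with gcd(a, 36) = 3 is a multiple of 3, say 3s, with s coprime to 12.
Need s > 6/3, so s ≥ 3. First s ≥ 3 with gcd(s, 12) = 1 is s = 5. Thus a = 3·5 = 15.

15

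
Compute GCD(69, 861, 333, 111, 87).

gcd(69, 861): 861 = 12·69 + 33; 69 = 2·33 + 3; 33 = 11·3 + 0 → 3
gcd(3, 333): 333 = 111·3 + 0 → 3
gcd(3, 111): 111 = 37·3 + 0 → 3
gcd(3, 87): 87 = 29·3 + 0 → 3

3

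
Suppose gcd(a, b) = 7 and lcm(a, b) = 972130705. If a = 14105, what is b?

482447

a·b = gcd·lcm = 7·972130705 = 6804914935, so b = 6804914935/14105 = 482447.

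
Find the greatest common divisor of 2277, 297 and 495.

2277 = 3² · 11 · 23; 297 = 3³ · 11; 495 = 3² · 5 · 11
gcd takes min exponent of each prime: 3² · 11 = 99

99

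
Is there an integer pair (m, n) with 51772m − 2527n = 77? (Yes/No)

Yes

By Bézout, 51772m − 2527n = 77 has integer solutions iff gcd(51772, 2527) | 77.
Euclid: 51772 = 20·2527 + 1232; 2527 = 2·1232 + 63; 1232 = 19·63 + 35; 63 = 1·35 + 28; 35 = 1·28 + 7; 28 = 4·7 + 0. gcd = 7; 77 mod 7 = 0. Yes.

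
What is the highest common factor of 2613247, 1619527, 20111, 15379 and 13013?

2613247 = 7 · 13² · 47²; 1619527 = 7 · 13² · 37²; 20111 = 7 · 13² · 17; 15379 = 7 · 13³; 13013 = 7 · 11 · 13²
gcd takes min exponent of each prime: 7 · 13² = 1183

1183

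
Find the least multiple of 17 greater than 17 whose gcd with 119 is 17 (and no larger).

34

Multiples of 17 above 17: 17·2, 17·3, … . Need the cofactor coprime to 119/17 = 7.
Checking s = 2, 3, … the first with gcd(s, 7) = 1 is s = 2, giving 34.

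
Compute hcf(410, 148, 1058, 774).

gcd(410, 148): 410 = 2·148 + 114; 148 = 1·114 + 34; 114 = 3·34 + 12; 34 = 2·12 + 10; 12 = 1·10 + 2; 10 = 5·2 + 0 → 2
gcd(2, 1058): 1058 = 529·2 + 0 → 2
gcd(2, 774): 774 = 387·2 + 0 → 2

2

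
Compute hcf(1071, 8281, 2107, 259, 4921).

7

gcd(1071, 8281): 8281 = 7·1071 + 784; 1071 = 1·784 + 287; 784 = 2·287 + 210; 287 = 1·210 + 77; 210 = 2·77 + 56; 77 = 1·56 + 21; 56 = 2·21 + 14; 21 = 1·14 + 7; 14 = 2·7 + 0 → 7
gcd(7, 2107): 2107 = 301·7 + 0 → 7
gcd(7, 259): 259 = 37·7 + 0 → 7
gcd(7, 4921): 4921 = 703·7 + 0 → 7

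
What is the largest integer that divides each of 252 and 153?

9

Euclid: 252 = 1·153 + 99; 153 = 1·99 + 54; 99 = 1·54 + 45; 54 = 1·45 + 9; 45 = 5·9 + 0. Last nonzero remainder: 9.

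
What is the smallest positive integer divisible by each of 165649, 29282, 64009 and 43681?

165649 = 11² · 37²; 29282 = 2 · 11⁴; 64009 = 11² · 23²; 43681 = 11² · 19²
lcm takes max exponent of each prime: 2 · 11⁴ · 19² · 23² · 37² = 7655385379202

7655385379202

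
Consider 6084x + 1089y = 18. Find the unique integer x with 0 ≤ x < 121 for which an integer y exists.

29

gcd(6084, 1089) = 9 (Euclid: 6084 = 5·1089 + 639; 1089 = 1·639 + 450; 639 = 1·450 + 189; 450 = 2·189 + 72; 189 = 2·72 + 45; 72 = 1·45 + 27; 45 = 1·27 + 18; 27 = 1·18 + 9; 18 = 2·9 + 0), and 9 | 18.
Extended Euclid: 6084·(-46) + 1089·(257) = 9. Scale by 2: x₀ = -92.
General solution x = x₀ + 121t; reducing mod 121 gives x = 29 (and y = -162).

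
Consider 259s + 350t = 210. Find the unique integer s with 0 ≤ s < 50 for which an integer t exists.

40

Reduce mod 350: 259s ≡ 210 (mod 350). With g = gcd(259, 350) = 7 dividing 210, divide through: 37s ≡ 30 (mod 50).
Since gcd(37, 50) = 1, s ≡ 30·(37)⁻¹ ≡ 40 (mod 50). Smallest non-negative: 40.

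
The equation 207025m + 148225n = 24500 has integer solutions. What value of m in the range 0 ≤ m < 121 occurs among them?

Euclid: 207025 = 1·148225 + 58800; 148225 = 2·58800 + 30625; 58800 = 1·30625 + 28175; 30625 = 1·28175 + 2450; 28175 = 11·2450 + 1225; 2450 = 2·1225 + 0 → gcd = 1225; 24500 = 1225·20.
Back-substitution yields 207025·(58) + 148225·(-81) = 1225, so one solution is m = 58·20 = 1160, n = -81·20 = -1620.
Solutions in m differ by 148225/1225 = 121; the one in [0, 121) is 1160 mod 121 = 71.

71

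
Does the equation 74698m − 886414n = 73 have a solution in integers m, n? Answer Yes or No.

gcd(74698, 886414): 886414 = 11·74698 + 64736; 74698 = 1·64736 + 9962; 64736 = 6·9962 + 4964; 9962 = 2·4964 + 34; 4964 = 146·34 + 0 → 34
34 does not divide 73, so a solution does not exist.

No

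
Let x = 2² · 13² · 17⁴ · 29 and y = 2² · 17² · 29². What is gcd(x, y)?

min exponent per shared prime: 2² · 17² · 29 = 33524

33524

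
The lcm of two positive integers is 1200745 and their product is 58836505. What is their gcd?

49

From gcd × lcm = pq: gcd = 58836505 / 1200745 = 49.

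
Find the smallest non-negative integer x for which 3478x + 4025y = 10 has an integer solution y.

3245

Reduce mod 4025: 3478x ≡ 10 (mod 4025). With g = gcd(3478, 4025) = 1 dividing 10, divide through: 3478x ≡ 10 (mod 4025).
Since gcd(3478, 4025) = 1, x ≡ 10·(3478)⁻¹ ≡ 3245 (mod 4025). Smallest non-negative: 3245.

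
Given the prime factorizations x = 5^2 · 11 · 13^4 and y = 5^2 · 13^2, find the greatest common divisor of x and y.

4225

min exponent per shared prime: 5^2 · 13^2 = 4225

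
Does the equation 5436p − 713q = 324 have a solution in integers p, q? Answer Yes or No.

gcd(5436, 713): 5436 = 7·713 + 445; 713 = 1·445 + 268; 445 = 1·268 + 177; 268 = 1·177 + 91; 177 = 1·91 + 86; 91 = 1·86 + 5; 86 = 17·5 + 1; 5 = 5·1 + 0 → 1
1 divides 324, so a solution exists.

Yes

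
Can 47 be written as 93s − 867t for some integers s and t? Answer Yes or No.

gcd(93, 867): 867 = 9·93 + 30; 93 = 3·30 + 3; 30 = 10·3 + 0 → 3
3 does not divide 47, so a solution does not exist.

No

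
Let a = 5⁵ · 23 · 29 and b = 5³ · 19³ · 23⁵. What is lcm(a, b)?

4000810695228125

max exponent per prime: 5⁵ · 19³ · 23⁵ · 29 = 4000810695228125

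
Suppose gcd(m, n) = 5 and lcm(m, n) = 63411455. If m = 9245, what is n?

34295

Using mn = gcd(m,n)·lcm(m,n) = 5·63411455 = 317057275, we get n = 317057275/9245 = 34295.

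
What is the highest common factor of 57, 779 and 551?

57 = 3 · 19; 779 = 19 · 41; 551 = 19 · 29
gcd takes min exponent of each prime: 19 = 19

19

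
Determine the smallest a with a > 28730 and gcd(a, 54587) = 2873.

31603

54587 = 2873·19. Any a with gcd(a, 54587) = 2873 is a multiple of 2873, say 2873s, with s coprime to 19.
Need s > 28730/2873, so s ≥ 11. First s ≥ 11 with gcd(s, 19) = 1 is s = 11. Thus a = 2873·11 = 31603.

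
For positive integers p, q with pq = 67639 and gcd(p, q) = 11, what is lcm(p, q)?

For any two positive integers, gcd × lcm equals their product. Hence lcm = 67639 / 11 = 6149.

6149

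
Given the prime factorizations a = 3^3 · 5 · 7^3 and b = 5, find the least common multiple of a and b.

46305

max exponent per prime: 3^3 · 5 · 7^3 = 46305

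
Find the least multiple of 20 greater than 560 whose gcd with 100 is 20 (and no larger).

100 = 20·5. Any m with gcd(m, 100) = 20 is a multiple of 20, say 20s, with s coprime to 5.
Need s > 560/20, so s ≥ 29. First s ≥ 29 with gcd(s, 5) = 1 is s = 29. Thus m = 20·29 = 580.

580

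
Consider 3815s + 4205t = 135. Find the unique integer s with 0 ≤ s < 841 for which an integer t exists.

gcd(3815, 4205) = 5 (Euclid: 4205 = 1·3815 + 390; 3815 = 9·390 + 305; 390 = 1·305 + 85; 305 = 3·85 + 50; 85 = 1·50 + 35; 50 = 1·35 + 15; 35 = 2·15 + 5; 15 = 3·5 + 0), and 5 | 135.
Extended Euclid: 3815·(-248) + 4205·(225) = 5. Scale by 27: s₀ = -6696.
General solution s = s₀ + 841k; reducing mod 841 gives s = 32 (and t = -29).

32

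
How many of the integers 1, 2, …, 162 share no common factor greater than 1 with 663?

94

Prime factors of 663: 3, 13, 17. Count integers ≤ 162 divisible by none of them.
By inclusion–exclusion: 162 − ⌊162/3⌋ − ⌊162/13⌋ − ⌊162/17⌋ + ⌊162/39⌋ + ⌊162/51⌋ + ⌊162/221⌋ − ⌊162/663⌋ = 94.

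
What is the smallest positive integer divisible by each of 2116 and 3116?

gcd first: 3116 = 1·2116 + 1000; 2116 = 2·1000 + 116; 1000 = 8·116 + 72; 116 = 1·72 + 44; 72 = 1·44 + 28; 44 = 1·28 + 16; 28 = 1·16 + 12; 16 = 1·12 + 4; 12 = 3·4 + 0 → gcd = 4
lcm = 2116·3116/gcd = 6593456/4 = 1648364

1648364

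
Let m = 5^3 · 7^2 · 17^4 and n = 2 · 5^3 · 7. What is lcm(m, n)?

max exponent per prime: 2 · 5^3 · 7^2 · 17^4 = 1023132250

1023132250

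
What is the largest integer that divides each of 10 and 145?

5

Euclid: 145 = 14·10 + 5; 10 = 2·5 + 0. Last nonzero remainder: 5.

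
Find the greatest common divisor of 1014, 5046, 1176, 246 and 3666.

gcd(1014, 5046): 5046 = 4·1014 + 990; 1014 = 1·990 + 24; 990 = 41·24 + 6; 24 = 4·6 + 0 → 6
gcd(6, 1176): 1176 = 196·6 + 0 → 6
gcd(6, 246): 246 = 41·6 + 0 → 6
gcd(6, 3666): 3666 = 611·6 + 0 → 6

6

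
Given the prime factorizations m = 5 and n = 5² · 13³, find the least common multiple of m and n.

max exponent per prime: 5² · 13³ = 54925

54925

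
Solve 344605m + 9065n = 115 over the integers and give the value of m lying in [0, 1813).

68

Reduce mod 9065: 344605m ≡ 115 (mod 9065). With g = gcd(344605, 9065) = 5 dividing 115, divide through: 68921m ≡ 23 (mod 1813).
Since gcd(68921, 1813) = 1, m ≡ 23·(68921)⁻¹ ≡ 68 (mod 1813). Smallest non-negative: 68.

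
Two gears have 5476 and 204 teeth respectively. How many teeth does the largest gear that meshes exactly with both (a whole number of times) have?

Euclid: 5476 = 26·204 + 172; 204 = 1·172 + 32; 172 = 5·32 + 12; 32 = 2·12 + 8; 12 = 1·8 + 4; 8 = 2·4 + 0. Last nonzero remainder: 4.

4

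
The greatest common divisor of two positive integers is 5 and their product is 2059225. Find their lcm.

411845

Since gcd(u,v)·lcm(u,v) = uv, lcm = 2059225/5 = 411845.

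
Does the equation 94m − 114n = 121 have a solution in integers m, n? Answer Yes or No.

By Bézout, 94m − 114n = 121 has integer solutions iff gcd(94, 114) | 121.
Euclid: 114 = 1·94 + 20; 94 = 4·20 + 14; 20 = 1·14 + 6; 14 = 2·6 + 2; 6 = 3·2 + 0. gcd = 2; 121 mod 2 = 1. No.

No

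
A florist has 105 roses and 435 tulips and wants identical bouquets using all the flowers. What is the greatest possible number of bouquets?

15

Euclid: 435 = 4·105 + 15; 105 = 7·15 + 0. Last nonzero remainder: 15.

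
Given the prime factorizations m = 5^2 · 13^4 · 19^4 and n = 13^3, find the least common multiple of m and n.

max exponent per prime: 5^2 · 13^4 · 19^4 = 93052452025

93052452025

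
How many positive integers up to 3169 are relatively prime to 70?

1087

70 = 2·5·7. Inclusion–exclusion on these primes:
3169 − ⌊3169/2⌋ − ⌊3169/5⌋ − ⌊3169/7⌋ + ⌊3169/10⌋ + ⌊3169/14⌋ + ⌊3169/35⌋ − ⌊3169/70⌋ = 1087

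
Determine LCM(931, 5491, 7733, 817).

lcm(931, 5491) = 931·5491/gcd = 5112121/19 = 269059
lcm(269059, 7733) = 269059·7733/gcd = 2080633247/19 = 109507013
lcm(109507013, 817) = 109507013·817/gcd = 89467229621/19 = 4708801559

4708801559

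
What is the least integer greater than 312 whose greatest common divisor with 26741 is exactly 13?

325

Multiples of 13 above 312: 13·25, 13·26, … . Need the cofactor coprime to 26741/13 = 2057.
Checking s = 25, 26, … the first with gcd(s, 2057) = 1 is s = 25, giving 325.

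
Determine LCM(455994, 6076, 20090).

455994 = 2 · 3² · 7² · 11 · 47; 6076 = 2² · 7² · 31; 20090 = 2 · 5 · 7² · 41
lcm takes max exponent of each prime: 2² · 3² · 5 · 7² · 11 · 31 · 41 · 47 = 5795683740

5795683740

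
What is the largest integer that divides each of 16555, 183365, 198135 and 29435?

16555 = 5 · 7 · 11 · 43; 183365 = 5 · 7 · 13² · 31; 198135 = 3² · 5 · 7 · 17 · 37; 29435 = 5 · 7 · 29²
gcd takes min exponent of each prime: 5 · 7 = 35

35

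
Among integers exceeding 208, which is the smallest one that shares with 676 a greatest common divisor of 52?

260

676 = 52·13. Any a with gcd(a, 676) = 52 is a multiple of 52, say 52s, with s coprime to 13.
Need s > 208/52, so s ≥ 5. First s ≥ 5 with gcd(s, 13) = 1 is s = 5. Thus a = 52·5 = 260.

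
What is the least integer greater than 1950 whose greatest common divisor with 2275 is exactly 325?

2600

Multiples of 325 above 1950: 325·7, 325·8, … . Need the cofactor coprime to 2275/325 = 7.
Checking s = 7, 8, … the first with gcd(s, 7) = 1 is s = 8, giving 2600.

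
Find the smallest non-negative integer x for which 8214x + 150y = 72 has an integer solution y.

gcd(8214, 150) = 6 (Euclid: 8214 = 54·150 + 114; 150 = 1·114 + 36; 114 = 3·36 + 6; 36 = 6·6 + 0), and 6 | 72.
Extended Euclid: 8214·(4) + 150·(-219) = 6. Scale by 12: x₀ = 48.
General solution x = x₀ + 25t; reducing mod 25 gives x = 23 (and y = -1259).

23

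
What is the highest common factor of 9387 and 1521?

9

9387 = 3² · 7 · 149
1521 = 3² · 13²
Common: 3² = 9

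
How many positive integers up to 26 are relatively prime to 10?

Prime factors of 10: 2, 5. Count integers ≤ 26 divisible by none of them.
By inclusion–exclusion: 26 − ⌊26/2⌋ − ⌊26/5⌋ + ⌊26/10⌋ = 10.

10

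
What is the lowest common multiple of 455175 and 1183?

76924575

gcd first: 455175 = 384·1183 + 903; 1183 = 1·903 + 280; 903 = 3·280 + 63; 280 = 4·63 + 28; 63 = 2·28 + 7; 28 = 4·7 + 0 → gcd = 7
lcm = 455175·1183/gcd = 538472025/7 = 76924575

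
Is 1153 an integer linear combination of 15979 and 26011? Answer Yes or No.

By Bézout, 15979u − 26011v = 1153 has integer solutions iff gcd(15979, 26011) | 1153.
Euclid: 26011 = 1·15979 + 10032; 15979 = 1·10032 + 5947; 10032 = 1·5947 + 4085; 5947 = 1·4085 + 1862; 4085 = 2·1862 + 361; 1862 = 5·361 + 57; 361 = 6·57 + 19; 57 = 3·19 + 0. gcd = 19; 1153 mod 19 = 13. No.

No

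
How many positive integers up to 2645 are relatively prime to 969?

1573

Prime factors of 969: 3, 17, 19. Count integers ≤ 2645 divisible by none of them.
By inclusion–exclusion: 2645 − ⌊2645/3⌋ − ⌊2645/17⌋ − ⌊2645/19⌋ + ⌊2645/51⌋ + ⌊2645/57⌋ + ⌊2645/323⌋ − ⌊2645/969⌋ = 1573.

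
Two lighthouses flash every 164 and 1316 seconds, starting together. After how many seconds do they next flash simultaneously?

53956

gcd first: 1316 = 8·164 + 4; 164 = 41·4 + 0 → gcd = 4
lcm = 164·1316/gcd = 215824/4 = 53956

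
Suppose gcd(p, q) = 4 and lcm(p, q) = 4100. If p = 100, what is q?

164

Using pq = gcd(p,q)·lcm(p,q) = 4·4100 = 16400, we get q = 16400/100 = 164.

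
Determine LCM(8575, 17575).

8575 = 5² · 7³; 17575 = 5² · 19 · 37
max exponents: 5² · 7³ · 19 · 37 = 6028225

6028225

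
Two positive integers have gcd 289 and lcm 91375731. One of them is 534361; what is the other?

49419

Using uv = gcd(u,v)·lcm(u,v) = 289·91375731 = 26407586259, we get v = 26407586259/534361 = 49419.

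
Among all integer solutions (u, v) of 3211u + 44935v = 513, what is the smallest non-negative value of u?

Reduce mod 44935: 3211u ≡ 513 (mod 44935). With g = gcd(3211, 44935) = 19 dividing 513, divide through: 169u ≡ 27 (mod 2365).
Since gcd(169, 2365) = 1, u ≡ 27·(169)⁻¹ ≡ 378 (mod 2365). Smallest non-negative: 378.

378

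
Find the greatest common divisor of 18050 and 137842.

Euclid: 137842 = 7·18050 + 11492; 18050 = 1·11492 + 6558; 11492 = 1·6558 + 4934; 6558 = 1·4934 + 1624; 4934 = 3·1624 + 62; 1624 = 26·62 + 12; 62 = 5·12 + 2; 12 = 6·2 + 0. Last nonzero remainder: 2.

2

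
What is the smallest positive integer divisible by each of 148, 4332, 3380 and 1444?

135439980

lcm(148, 4332) = 148·4332/gcd = 641136/4 = 160284
lcm(160284, 3380) = 160284·3380/gcd = 541759920/4 = 135439980
lcm(135439980, 1444) = 135439980·1444/gcd = 195575331120/1444 = 135439980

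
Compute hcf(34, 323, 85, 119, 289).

gcd(34, 323): 323 = 9·34 + 17; 34 = 2·17 + 0 → 17
gcd(17, 85): 85 = 5·17 + 0 → 17
gcd(17, 119): 119 = 7·17 + 0 → 17
gcd(17, 289): 289 = 17·17 + 0 → 17

17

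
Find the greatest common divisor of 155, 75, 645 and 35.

gcd(155, 75): 155 = 2·75 + 5; 75 = 15·5 + 0 → 5
gcd(5, 645): 645 = 129·5 + 0 → 5
gcd(5, 35): 35 = 7·5 + 0 → 5

5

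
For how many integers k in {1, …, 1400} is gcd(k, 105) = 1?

Prime factors of 105: 3, 5, 7. Count integers ≤ 1400 divisible by none of them.
By inclusion–exclusion: 1400 − ⌊1400/3⌋ − ⌊1400/5⌋ − ⌊1400/7⌋ + ⌊1400/15⌋ + ⌊1400/21⌋ + ⌊1400/35⌋ − ⌊1400/105⌋ = 640.

640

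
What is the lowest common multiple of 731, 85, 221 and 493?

1377935

731 = 17 · 43; 85 = 5 · 17; 221 = 13 · 17; 493 = 17 · 29
lcm takes max exponent of each prime: 5 · 13 · 17 · 29 · 43 = 1377935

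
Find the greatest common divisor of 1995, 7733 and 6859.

19

gcd(1995, 7733): 7733 = 3·1995 + 1748; 1995 = 1·1748 + 247; 1748 = 7·247 + 19; 247 = 13·19 + 0 → 19
gcd(19, 6859): 6859 = 361·19 + 0 → 19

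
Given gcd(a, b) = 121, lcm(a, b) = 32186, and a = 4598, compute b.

Using ab = gcd(a,b)·lcm(a,b) = 121·32186 = 3894506, we get b = 3894506/4598 = 847.

847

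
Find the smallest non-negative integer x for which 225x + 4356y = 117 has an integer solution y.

349

gcd(225, 4356) = 9 (Euclid: 4356 = 19·225 + 81; 225 = 2·81 + 63; 81 = 1·63 + 18; 63 = 3·18 + 9; 18 = 2·9 + 0), and 9 | 117.
Extended Euclid: 225·(213) + 4356·(-11) = 9. Scale by 13: x₀ = 2769.
General solution x = x₀ + 484t; reducing mod 484 gives x = 349 (and y = -18).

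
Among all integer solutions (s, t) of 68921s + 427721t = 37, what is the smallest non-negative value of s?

116821

Reduce mod 427721: 68921s ≡ 37 (mod 427721). With g = gcd(68921, 427721) = 1 dividing 37, divide through: 68921s ≡ 37 (mod 427721).
Since gcd(68921, 427721) = 1, s ≡ 37·(68921)⁻¹ ≡ 116821 (mod 427721). Smallest non-negative: 116821.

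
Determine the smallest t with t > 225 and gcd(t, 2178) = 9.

2178 = 9·242. Any t with gcd(t, 2178) = 9 is a multiple of 9, say 9s, with s coprime to 242.
Need s > 225/9, so s ≥ 26. First s ≥ 26 with gcd(s, 242) = 1 is s = 27. Thus t = 9·27 = 243.

243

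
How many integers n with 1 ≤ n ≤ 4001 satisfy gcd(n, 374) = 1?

1712

374 = 2·11·17. Inclusion–exclusion on these primes:
4001 − ⌊4001/2⌋ − ⌊4001/11⌋ − ⌊4001/17⌋ + ⌊4001/22⌋ + ⌊4001/34⌋ + ⌊4001/187⌋ − ⌊4001/374⌋ = 1712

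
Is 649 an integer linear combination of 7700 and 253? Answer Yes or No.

Yes

gcd(7700, 253): 7700 = 30·253 + 110; 253 = 2·110 + 33; 110 = 3·33 + 11; 33 = 3·11 + 0 → 11
11 divides 649, so a solution exists.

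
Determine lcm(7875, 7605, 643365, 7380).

3120513259500

lcm(7875, 7605) = 7875·7605/gcd = 59889375/45 = 1330875
lcm(1330875, 643365) = 1330875·643365/gcd = 856238394375/45 = 19027519875
lcm(19027519875, 7380) = 19027519875·7380/gcd = 140423096677500/45 = 3120513259500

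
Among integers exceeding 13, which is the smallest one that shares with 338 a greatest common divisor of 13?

39

gcd(k, 338) = 13 forces 13 | k; write k = 13s. Then gcd(13s, 13·26) = 13·gcd(s, 26), so need gcd(s, 26) = 1.
13s > 13 gives s ≥ 2. The least s ≥ 2 coprime to 26 is 3, so k = 13·3 = 39.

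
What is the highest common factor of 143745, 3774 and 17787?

gcd(143745, 3774): 143745 = 38·3774 + 333; 3774 = 11·333 + 111; 333 = 3·111 + 0 → 111
gcd(111, 17787): 17787 = 160·111 + 27; 111 = 4·27 + 3; 27 = 9·3 + 0 → 3

3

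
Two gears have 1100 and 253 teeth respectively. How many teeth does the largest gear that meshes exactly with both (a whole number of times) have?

Euclid: 1100 = 4·253 + 88; 253 = 2·88 + 77; 88 = 1·77 + 11; 77 = 7·11 + 0. Last nonzero remainder: 11.

11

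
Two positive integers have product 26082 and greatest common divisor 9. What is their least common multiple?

Since gcd(a,b)·lcm(a,b) = ab, lcm = 26082/9 = 2898.

2898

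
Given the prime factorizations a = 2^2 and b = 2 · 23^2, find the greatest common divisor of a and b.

min exponent per shared prime: 2 = 2

2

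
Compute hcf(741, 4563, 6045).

39

gcd(741, 4563): 4563 = 6·741 + 117; 741 = 6·117 + 39; 117 = 3·39 + 0 → 39
gcd(39, 6045): 6045 = 155·39 + 0 → 39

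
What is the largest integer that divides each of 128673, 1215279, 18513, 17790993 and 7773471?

153

128673 = 3² · 17 · 29²; 1215279 = 3² · 13² · 17 · 47; 18513 = 3² · 11² · 17; 17790993 = 3² · 11² · 17 · 31²; 7773471 = 3² · 17 · 23 · 47²
gcd takes min exponent of each prime: 3² · 17 = 153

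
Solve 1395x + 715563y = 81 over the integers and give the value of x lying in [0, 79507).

Euclid: 715563 = 512·1395 + 1323; 1395 = 1·1323 + 72; 1323 = 18·72 + 27; 72 = 2·27 + 18; 27 = 1·18 + 9; 18 = 2·9 + 0 → gcd = 9; 81 = 9·9.
Back-substitution yields 1395·(-29751) + 715563·(58) = 9, so one solution is x = -29751·9 = -267759, y = 58·9 = 522.
Solutions in x differ by 715563/9 = 79507; the one in [0, 79507) is -267759 mod 79507 = 50269.

50269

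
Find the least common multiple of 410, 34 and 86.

299710

410 = 2 · 5 · 41; 34 = 2 · 17; 86 = 2 · 43
lcm takes max exponent of each prime: 2 · 5 · 17 · 41 · 43 = 299710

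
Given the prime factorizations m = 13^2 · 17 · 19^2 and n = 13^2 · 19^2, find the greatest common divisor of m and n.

min exponent per shared prime: 13^2 · 19^2 = 61009

61009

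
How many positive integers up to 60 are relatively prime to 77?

47

77 = 7·11. Inclusion–exclusion on these primes:
60 − ⌊60/7⌋ − ⌊60/11⌋ + ⌊60/77⌋ = 47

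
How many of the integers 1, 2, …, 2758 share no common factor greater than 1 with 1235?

1930

1235 = 5·13·19. Inclusion–exclusion on these primes:
2758 − ⌊2758/5⌋ − ⌊2758/13⌋ − ⌊2758/19⌋ + ⌊2758/65⌋ + ⌊2758/95⌋ + ⌊2758/247⌋ − ⌊2758/1235⌋ = 1930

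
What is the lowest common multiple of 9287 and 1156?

10735772

9287 = 37 · 251; 1156 = 2² · 17²
max exponents: 2² · 17² · 37 · 251 = 10735772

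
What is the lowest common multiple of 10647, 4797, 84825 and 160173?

433263960675

10647 = 3² · 7 · 13²; 4797 = 3² · 13 · 41; 84825 = 3² · 5² · 13 · 29; 160173 = 3² · 13 · 37²
lcm takes max exponent of each prime: 3² · 5² · 7 · 13² · 29 · 37² · 41 = 433263960675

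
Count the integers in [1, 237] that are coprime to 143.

143 = 11·13. Inclusion–exclusion on these primes:
237 − ⌊237/11⌋ − ⌊237/13⌋ + ⌊237/143⌋ = 199

199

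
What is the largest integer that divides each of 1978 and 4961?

Euclid: 4961 = 2·1978 + 1005; 1978 = 1·1005 + 973; 1005 = 1·973 + 32; 973 = 30·32 + 13; 32 = 2·13 + 6; 13 = 2·6 + 1; 6 = 6·1 + 0. Last nonzero remainder: 1.

1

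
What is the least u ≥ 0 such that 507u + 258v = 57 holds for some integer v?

Euclid: 507 = 1·258 + 249; 258 = 1·249 + 9; 249 = 27·9 + 6; 9 = 1·6 + 3; 6 = 2·3 + 0 → gcd = 3; 57 = 3·19.
Back-substitution yields 507·(-29) + 258·(57) = 3, so one solution is u = -29·19 = -551, v = 57·19 = 1083.
Solutions in u differ by 258/3 = 86; the one in [0, 86) is -551 mod 86 = 51.

51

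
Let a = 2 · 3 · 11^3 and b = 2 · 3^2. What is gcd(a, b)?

6

min exponent per shared prime: 2 · 3 = 6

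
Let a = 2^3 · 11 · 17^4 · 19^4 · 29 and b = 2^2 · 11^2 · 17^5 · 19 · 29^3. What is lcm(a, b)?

max exponent per prime: 2^3 · 11^2 · 17^5 · 19^4 · 29^3 = 4368459982687597544

4368459982687597544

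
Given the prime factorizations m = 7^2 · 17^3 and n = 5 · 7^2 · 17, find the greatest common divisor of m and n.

min exponent per shared prime: 7^2 · 17 = 833

833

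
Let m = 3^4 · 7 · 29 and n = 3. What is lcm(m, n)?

16443

max exponent per prime: 3^4 · 7 · 29 = 16443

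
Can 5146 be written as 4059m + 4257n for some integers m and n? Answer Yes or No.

gcd(4059, 4257): 4257 = 1·4059 + 198; 4059 = 20·198 + 99; 198 = 2·99 + 0 → 99
99 does not divide 5146, so a solution does not exist.

No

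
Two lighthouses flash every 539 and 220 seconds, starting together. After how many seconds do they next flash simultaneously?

gcd first: 539 = 2·220 + 99; 220 = 2·99 + 22; 99 = 4·22 + 11; 22 = 2·11 + 0 → gcd = 11
lcm = 539·220/gcd = 118580/11 = 10780

10780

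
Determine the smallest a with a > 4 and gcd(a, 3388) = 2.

6

3388 = 2·1694. Any a with gcd(a, 3388) = 2 is a multiple of 2, say 2s, with s coprime to 1694.
Need s > 4/2, so s ≥ 3. First s ≥ 3 with gcd(s, 1694) = 1 is s = 3. Thus a = 2·3 = 6.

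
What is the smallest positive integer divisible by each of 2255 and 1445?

651695

gcd first: 2255 = 1·1445 + 810; 1445 = 1·810 + 635; 810 = 1·635 + 175; 635 = 3·175 + 110; 175 = 1·110 + 65; 110 = 1·65 + 45; 65 = 1·45 + 20; 45 = 2·20 + 5; 20 = 4·5 + 0 → gcd = 5
lcm = 2255·1445/gcd = 3258475/5 = 651695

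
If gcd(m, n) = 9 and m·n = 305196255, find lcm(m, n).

33910695

gcd·lcm = product, so lcm = 305196255/9 = 33910695.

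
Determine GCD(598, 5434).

26

598 = 2 · 13 · 23
5434 = 2 · 11 · 13 · 19
Common: 2 · 13 = 26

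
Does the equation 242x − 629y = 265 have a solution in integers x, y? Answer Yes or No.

Yes

gcd(242, 629): 629 = 2·242 + 145; 242 = 1·145 + 97; 145 = 1·97 + 48; 97 = 2·48 + 1; 48 = 48·1 + 0 → 1
1 divides 265, so a solution exists.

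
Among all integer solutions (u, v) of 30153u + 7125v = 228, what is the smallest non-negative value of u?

Euclid: 30153 = 4·7125 + 1653; 7125 = 4·1653 + 513; 1653 = 3·513 + 114; 513 = 4·114 + 57; 114 = 2·57 + 0 → gcd = 57; 228 = 57·4.
Back-substitution yields 30153·(-56) + 7125·(237) = 57, so one solution is u = -56·4 = -224, v = 237·4 = 948.
Solutions in u differ by 7125/57 = 125; the one in [0, 125) is -224 mod 125 = 26.

26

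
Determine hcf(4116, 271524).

Euclid: 271524 = 65·4116 + 3984; 4116 = 1·3984 + 132; 3984 = 30·132 + 24; 132 = 5·24 + 12; 24 = 2·12 + 0. Last nonzero remainder: 12.

12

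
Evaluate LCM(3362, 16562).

3362 = 2 · 41²; 16562 = 2 · 7² · 13²
max exponents: 2 · 7² · 13² · 41² = 27840722

27840722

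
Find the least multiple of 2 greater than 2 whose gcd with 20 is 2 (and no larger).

Multiples of 2 above 2: 2·2, 2·3, … . Need the cofactor coprime to 20/2 = 10.
Checking s = 2, 3, … the first with gcd(s, 10) = 1 is s = 3, giving 6.

6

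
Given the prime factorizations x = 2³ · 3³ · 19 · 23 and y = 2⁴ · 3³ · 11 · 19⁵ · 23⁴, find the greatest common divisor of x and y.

94392

min exponent per shared prime: 2³ · 3³ · 19 · 23 = 94392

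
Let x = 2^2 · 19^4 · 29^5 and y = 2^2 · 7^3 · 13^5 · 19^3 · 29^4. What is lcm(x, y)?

max exponent per prime: 2^2 · 7^3 · 13^5 · 19^4 · 29^5 = 1361680650609642410684

1361680650609642410684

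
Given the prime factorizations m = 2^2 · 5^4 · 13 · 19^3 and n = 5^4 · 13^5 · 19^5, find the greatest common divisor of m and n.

55729375

min exponent per shared prime: 5^4 · 13 · 19^3 = 55729375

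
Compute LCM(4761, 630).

333270

4761 = 3² · 23²; 630 = 2 · 3² · 5 · 7
max exponents: 2 · 3² · 5 · 7 · 23² = 333270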